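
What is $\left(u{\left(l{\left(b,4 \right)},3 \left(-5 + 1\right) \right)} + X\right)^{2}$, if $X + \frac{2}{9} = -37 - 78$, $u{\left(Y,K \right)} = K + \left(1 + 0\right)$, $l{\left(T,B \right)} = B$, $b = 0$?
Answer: $\frac{1290496}{81} \approx 15932.0$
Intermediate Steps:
$u{\left(Y,K \right)} = 1 + K$ ($u{\left(Y,K \right)} = K + 1 = 1 + K$)
$X = - \frac{1037}{9}$ ($X = - \frac{2}{9} - 115 = - \frac{1037}{9} \approx -115.22$)
$\left(u{\left(l{\left(b,4 \right)},3 \left(-5 + 1\right) \right)} + X\right)^{2} = \left(\left(1 + 3 \left(-5 + 1\right)\right) - \frac{1037}{9}\right)^{2} = \left(\left(1 + 3 \left(-4\right)\right) - \frac{1037}{9}\right)^{2} = \left(\left(1 - 12\right) - \frac{1037}{9}\right)^{2} = \left(-11 - \frac{1037}{9}\right)^{2} = \left(- \frac{1136}{9}\right)^{2} = \frac{1290496}{81}$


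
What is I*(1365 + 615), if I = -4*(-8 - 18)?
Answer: 205920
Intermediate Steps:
I = 104 (I = -4*(-26) = 104)
I*(1365 + 615) = 104*(1365 + 615) = 104*1980 = 205920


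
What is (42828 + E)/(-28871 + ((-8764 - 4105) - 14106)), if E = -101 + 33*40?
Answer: -44047/55846 ≈ -0.78872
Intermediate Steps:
E = 1219 (E = -101 + 1320 = 1219)
(42828 + E)/(-28871 + ((-8764 - 4105) - 14106)) = (42828 + 1219)/(-28871 + ((-8764 - 4105) - 14106)) = 44047/(-28871 + (-12869 - 14106)) = 44047/(-28871 - 26975) = 44047/(-55846) = 44047*(-1/55846) = -44047/55846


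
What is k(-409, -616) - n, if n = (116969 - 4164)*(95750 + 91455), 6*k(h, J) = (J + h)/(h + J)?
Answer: -126705960149/6 ≈ -2.1118e+10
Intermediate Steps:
k(h, J) = 1/6 (k(h, J) = ((J + h)/(h + J))/6 = ((J + h)/(J + h))/6 = (1/6)*1 = 1/6)
n = 21117660025 (n = 112805*187205 = 21117660025)
k(-409, -616) - n = 1/6 - 1*21117660025 = 1/6 - 21117660025 = -126705960149/6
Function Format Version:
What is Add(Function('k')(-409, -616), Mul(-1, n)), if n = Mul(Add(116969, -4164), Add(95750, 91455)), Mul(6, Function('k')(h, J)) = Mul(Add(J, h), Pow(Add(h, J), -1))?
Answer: Rational(-126705960149, 6) ≈ -2.1118e+10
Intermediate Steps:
Function('k')(h, J) = Rational(1, 6) (Function('k')(h, J) = Mul(Rational(1, 6), Mul(Add(J, h), Pow(Add(h, J), -1))) = Mul(Rational(1, 6), Mul(Add(J, h), Pow(Add(J, h), -1))) = Mul(Rational(1, 6), 1) = Rational(1, 6))
n = 21117660025 (n = Mul(112805, 187205) = 21117660025)
Add(Function('k')(-409, -616), Mul(-1, n)) = Add(Rational(1, 6), Mul(-1, 21117660025)) = Add(Rational(1, 6), -21117660025) = Rational(-126705960149, 6)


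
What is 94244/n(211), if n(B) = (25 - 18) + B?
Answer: 47122/109 ≈ 432.31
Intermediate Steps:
n(B) = 7 + B
94244/n(211) = 94244/(7 + 211) = 94244/218 = 94244*(1/218) = 47122/109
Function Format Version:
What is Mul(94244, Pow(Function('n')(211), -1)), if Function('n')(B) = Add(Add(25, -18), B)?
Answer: Rational(47122, 109) ≈ 432.31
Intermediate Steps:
Function('n')(B) = Add(7, B)
Mul(94244, Pow(Function('n')(211), -1)) = Mul(94244, Pow(Add(7, 211), -1)) = Mul(94244, Pow(218, -1)) = Mul(94244, Rational(1, 218)) = Rational(47122, 109)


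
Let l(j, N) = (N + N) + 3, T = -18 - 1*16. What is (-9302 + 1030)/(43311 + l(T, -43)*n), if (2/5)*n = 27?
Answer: -16544/75417 ≈ -0.21937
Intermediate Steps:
n = 135/2 (n = (5/2)*27 = 135/2 ≈ 67.500)
T = -34 (T = -18 - 16 = -34)
l(j, N) = 3 + 2*N (l(j, N) = 2*N + 3 = 3 + 2*N)
(-9302 + 1030)/(43311 + l(T, -43)*n) = (-9302 + 1030)/(43311 + (3 + 2*(-43))*(135/2)) = -8272/(43311 + (3 - 86)*(135/2)) = -8272/(43311 - 83*135/2) = -8272/(43311 - 11205/2) = -8272/75417/2 = -8272*2/75417 = -16544/75417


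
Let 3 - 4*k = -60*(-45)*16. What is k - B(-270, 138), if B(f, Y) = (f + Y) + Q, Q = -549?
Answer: -40473/4 ≈ -10118.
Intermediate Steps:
B(f, Y) = -549 + Y + f (B(f, Y) = (f + Y) - 549 = (Y + f) - 549 = -549 + Y + f)
k = -43197/4 (k = ¾ - (-60*(-45))*16/4 = ¾ - 675*16 = ¾ - ¼*43200 = ¾ - 10800 = -43197/4 ≈ -10799.)
k - B(-270, 138) = -43197/4 - (-549 + 138 - 270) = -43197/4 - 1*(-681) = -43197/4 + 681 = -40473/4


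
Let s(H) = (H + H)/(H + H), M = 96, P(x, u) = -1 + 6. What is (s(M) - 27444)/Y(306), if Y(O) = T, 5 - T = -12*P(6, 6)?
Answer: -2111/5 ≈ -422.20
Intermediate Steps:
P(x, u) = 5
s(H) = 1 (s(H) = (2*H)/((2*H)) = (2*H)*(1/(2*H)) = 1)
T = 65 (T = 5 - (-12)*5 = 5 - 1*(-60) = 5 + 60 = 65)
Y(O) = 65
(s(M) - 27444)/Y(306) = (1 - 27444)/65 = -27443*1/65 = -2111/5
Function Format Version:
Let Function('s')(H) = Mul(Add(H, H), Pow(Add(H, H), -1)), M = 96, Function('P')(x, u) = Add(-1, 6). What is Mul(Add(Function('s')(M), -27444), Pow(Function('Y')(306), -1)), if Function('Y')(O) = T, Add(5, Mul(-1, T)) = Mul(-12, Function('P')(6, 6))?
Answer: Rational(-2111, 5) ≈ -422.20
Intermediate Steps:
Function('P')(x, u) = 5
Function('s')(H) = 1 (Function('s')(H) = Mul(Mul(2, H), Pow(Mul(2, H), -1)) = Mul(Mul(2, H), Mul(Rational(1, 2), Pow(H, -1))) = 1)
T = 65 (T = Add(5, Mul(-1, Mul(-12, 5))) = Add(5, Mul(-1, -60)) = Add(5, 60) = 65)
Function('Y')(O) = 65
Mul(Add(Function('s')(M), -27444), Pow(Function('Y')(306), -1)) = Mul(Add(1, -27444), Pow(65, -1)) = Mul(-27443, Rational(1, 65)) = Rational(-2111, 5)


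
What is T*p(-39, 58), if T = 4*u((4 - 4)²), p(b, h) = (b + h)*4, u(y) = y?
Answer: 0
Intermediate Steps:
p(b, h) = 4*b + 4*h
T = 0 (T = 4*(4 - 4)² = 4*0² = 4*0 = 0)
T*p(-39, 58) = 0*(4*(-39) + 4*58) = 0*(-156 + 232) = 0*76 = 0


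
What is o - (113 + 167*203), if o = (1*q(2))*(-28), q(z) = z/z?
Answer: -34042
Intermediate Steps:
q(z) = 1
o = -28 (o = (1*1)*(-28) = 1*(-28) = -28)
o - (113 + 167*203) = -28 - (113 + 167*203) = -28 - (113 + 33901) = -28 - 1*34014 = -28 - 34014 = -34042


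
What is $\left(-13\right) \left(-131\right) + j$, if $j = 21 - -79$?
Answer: $1803$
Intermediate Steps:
$j = 100$ ($j = 21 + 79 = 100$)
$\left(-13\right) \left(-131\right) + j = \left(-13\right) \left(-131\right) + 100 = 1703 + 100 = 1803$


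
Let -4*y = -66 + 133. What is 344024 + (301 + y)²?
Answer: 6797153/16 ≈ 4.2482e+5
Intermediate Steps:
y = -67/4 (y = -(-66 + 133)/4 = -¼*67 = -67/4 ≈ -16.750)
344024 + (301 + y)² = 344024 + (301 - 67/4)² = 344024 + (1137/4)² = 344024 + 1292769/16 = 6797153/16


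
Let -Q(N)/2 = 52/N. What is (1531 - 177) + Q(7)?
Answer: 9374/7 ≈ 1339.1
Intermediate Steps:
Q(N) = -104/N
(1531 - 177) + Q(7) = (1531 - 177) - 104/7 = 1354 - 104*⅐ = 1354 - 104/7 = 9374/7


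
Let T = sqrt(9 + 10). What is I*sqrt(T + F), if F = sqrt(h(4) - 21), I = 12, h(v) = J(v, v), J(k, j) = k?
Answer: 12*sqrt(sqrt(19) + I*sqrt(17)) ≈ 27.31 + 10.87*I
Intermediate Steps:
h(v) = v
T = sqrt(19) ≈ 4.3589
F = I*sqrt(17) (F = sqrt(4 - 21) = sqrt(-17) = I*sqrt(17) ≈ 4.1231*I)
I*sqrt(T + F) = 12*sqrt(sqrt(19) + I*sqrt(17))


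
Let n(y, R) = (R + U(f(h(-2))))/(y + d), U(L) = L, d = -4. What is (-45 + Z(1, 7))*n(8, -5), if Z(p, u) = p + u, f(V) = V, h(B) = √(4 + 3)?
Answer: 185/4 - 37*√7/4 ≈ 21.777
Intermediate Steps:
h(B) = √7
n(y, R) = (R + √7)/(-4 + y) (n(y, R) = (R + √7)/(y - 4) = (R + √7)/(-4 + y))
(-45 + Z(1, 7))*n(8, -5) = (-45 + (1 + 7))*((-5 + √7)/(-4 + 8)) = (-45 + 8)*((-5 + √7)/4) = -37*(-5 + √7)/4 = -37*(-5/4 + √7/4) = 185/4 - 37*√7/4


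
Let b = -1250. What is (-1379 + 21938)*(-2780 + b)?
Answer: -82852770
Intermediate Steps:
(-1379 + 21938)*(-2780 + b) = (-1379 + 21938)*(-2780 - 1250) = 20559*(-4030) = -82852770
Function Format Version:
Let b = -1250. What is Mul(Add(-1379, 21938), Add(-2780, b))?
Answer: -82852770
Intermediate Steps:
Mul(Add(-1379, 21938), Add(-2780, b)) = Mul(Add(-1379, 21938), Add(-2780, -1250)) = Mul(20559, -4030) = -82852770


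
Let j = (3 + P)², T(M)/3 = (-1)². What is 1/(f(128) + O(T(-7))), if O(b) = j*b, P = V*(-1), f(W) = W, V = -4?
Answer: 1/275 ≈ 0.0036364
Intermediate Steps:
P = 4 (P = -4*(-1) = 4)
T(M) = 3 (T(M) = 3*(-1)² = 3*1 = 3)
j = 49 (j = (3 + 4)² = 7² = 49)
O(b) = 49*b
1/(f(128) + O(T(-7))) = 1/(128 + 49*3) = 1/(128 + 147) = 1/275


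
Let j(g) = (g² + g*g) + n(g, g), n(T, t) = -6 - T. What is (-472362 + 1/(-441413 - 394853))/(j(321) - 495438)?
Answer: 395020280293/242252043678 ≈ 1.6306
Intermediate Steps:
j(g) = -6 - g + 2*g² (j(g) = (g² + g*g) + (-6 - g) = (g² + g²) + (-6 - g) = 2*g² + (-6 - g) = -6 - g + 2*g²)
(-472362 + 1/(-441413 - 394853))/(j(321) - 495438) = (-472362 + 1/(-441413 - 394853))/((-6 - 1*321 + 2*321²) - 495438) = (-472362 + 1/(-836266))/((-6 - 321 + 2*103041) - 495438) = (-472362 - 1/836266)/((-6 - 321 + 206082) - 495438) = -395020280293/(836266*(205755 - 495438)) = -395020280293/836266/(-289683) = -395020280293/836266*(-1/289683) = 395020280293/242252043678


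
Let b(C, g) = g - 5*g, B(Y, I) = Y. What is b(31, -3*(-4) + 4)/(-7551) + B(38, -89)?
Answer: 287002/7551 ≈ 38.008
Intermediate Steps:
b(C, g) = -4*g
b(31, -3*(-4) + 4)/(-7551) + B(38, -89) = -4*(-3*(-4) + 4)/(-7551) + 38 = -4*(12 + 4)*(-1/7551) + 38 = -4*16*(-1/7551) + 38 = -64*(-1/7551) + 38 = 64/7551 + 38 = 287002/7551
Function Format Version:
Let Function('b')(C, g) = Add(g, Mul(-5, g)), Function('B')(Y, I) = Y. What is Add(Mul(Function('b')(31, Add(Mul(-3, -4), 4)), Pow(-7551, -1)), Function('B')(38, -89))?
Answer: Rational(287002, 7551) ≈ 38.008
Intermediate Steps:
Function('b')(C, g) = Mul(-4, g)
Add(Mul(Function('b')(31, Add(Mul(-3, -4), 4)), Pow(-7551, -1)), Function('B')(38, -89)) = Add(Mul(Mul(-4, Add(Mul(-3, -4), 4)), Pow(-7551, -1)), 38) = Add(Mul(Mul(-4, Add(12, 4)), Rational(-1, 7551)), 38) = Add(Mul(Mul(-4, 16), Rational(-1, 7551)), 38) = Add(Mul(-64, Rational(-1, 7551)), 38) = Add(Rational(64, 7551), 38) = Rational(287002, 7551)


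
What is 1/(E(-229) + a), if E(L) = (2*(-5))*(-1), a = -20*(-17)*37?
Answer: 1/12590 ≈ 7.9428e-5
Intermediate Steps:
a = 12580 (a = 340*37 = 12580)
E(L) = 10 (E(L) = -10*(-1) = 10)
1/(E(-229) + a) = 1/(10 + 12580) = 1/12590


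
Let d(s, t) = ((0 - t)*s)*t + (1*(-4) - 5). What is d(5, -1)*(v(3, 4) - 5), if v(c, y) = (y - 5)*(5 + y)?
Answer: 196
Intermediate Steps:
v(c, y) = (-5 + y)*(5 + y)
d(s, t) = -9 - s*t**2 (d(s, t) = ((-t)*s)*t + (-4 - 5) = (-s*t)*t - 9 = -s*t**2 - 9 = -9 - s*t**2)
d(5, -1)*(v(3, 4) - 5) = (-9 - 1*5*(-1)**2)*((-25 + 4**2) - 5) = (-9 - 1*5*1)*((-25 + 16) - 5) = (-9 - 5)*(-9 - 5) = -14*(-14) = 196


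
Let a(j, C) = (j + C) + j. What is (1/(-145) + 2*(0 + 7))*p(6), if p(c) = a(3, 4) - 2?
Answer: 16232/145 ≈ 111.94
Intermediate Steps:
a(j, C) = C + 2*j (a(j, C) = (C + j) + j = C + 2*j)
p(c) = 8 (p(c) = (4 + 2*3) - 2 = (4 + 6) - 2 = 10 - 2 = 8)
(1/(-145) + 2*(0 + 7))*p(6) = (1/(-145) + 2*(0 + 7))*8 = (-1/145 + 2*7)*8 = (-1/145 + 14)*8 = (2029/145)*8 = 16232/145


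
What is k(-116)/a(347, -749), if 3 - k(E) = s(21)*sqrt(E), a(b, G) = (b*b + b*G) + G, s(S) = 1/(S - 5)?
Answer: -3/140243 + I*sqrt(29)/1121944 ≈ -2.1391e-5 + 4.7999e-6*I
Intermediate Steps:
s(S) = 1/(-5 + S)
a(b, G) = G + b**2 + G*b (a(b, G) = (b**2 + G*b) + G = G + b**2 + G*b)
k(E) = 3 - sqrt(E)/16 (k(E) = 3 - sqrt(E)/(-5 + 21) = 3 - sqrt(E)/16)
k(-116)/a(347, -749) = (3 - I*sqrt(29)/8)/(-749 + 347**2 - 749*347) = (3 - I*sqrt(29)/8)/(-749 + 120409 - 259903) = (3 - I*sqrt(29)/8)/(-140243) = (3 - I*sqrt(29)/8)*(-1/140243) = -3/140243 + I*sqrt(29)/1121944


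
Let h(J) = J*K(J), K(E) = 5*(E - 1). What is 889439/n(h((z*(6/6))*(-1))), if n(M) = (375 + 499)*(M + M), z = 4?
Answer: 889439/174800 ≈ 5.0883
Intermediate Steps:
K(E) = -5 + 5*E (K(E) = 5*(-1 + E) = -5 + 5*E)
h(J) = J*(-5 + 5*J)
n(M) = 1748*M (n(M) = 874*(2*M) = 1748*M)
889439/n(h((z*(6/6))*(-1))) = 889439/((1748*(5*((4*(6/6))*(-1))*(-1 + (4*(6/6))*(-1))))) = 889439/((1748*(5*((4*(6*(⅙)))*(-1))*(-1 + (4*(6*(⅙)))*(-1))))) = 889439/((1748*(5*((4*1)*(-1))*(-1 + (4*1)*(-1))))) = 889439/((1748*(5*(4*(-1))*(-1 + 4*(-1))))) = 889439/((1748*(5*(-4)*(-1 - 4)))) = 889439/((1748*(5*(-4)*(-5)))) = 889439/((1748*100)) = 889439/174800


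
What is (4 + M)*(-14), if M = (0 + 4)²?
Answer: -280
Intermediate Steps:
M = 16 (M = 4² = 16)
(4 + M)*(-14) = (4 + 16)*(-14) = 20*(-14) = -280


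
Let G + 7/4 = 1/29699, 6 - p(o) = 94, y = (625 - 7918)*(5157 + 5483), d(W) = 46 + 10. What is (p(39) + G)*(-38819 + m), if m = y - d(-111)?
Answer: 827754352397115/118796 ≈ 6.9679e+9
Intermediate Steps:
d(W) = 56
y = -77597520 (y = -7293*10640 = -77597520)
p(o) = -88 (p(o) = 6 - 1*94 = 6 - 94 = -88)
G = -207889/118796 (G = -7/4 + 1/29699 = -207889/118796 ≈ -1.7500)
m = -77597576 (m = -77597520 - 1*56 = -77597520 - 56 = -77597576)
(p(39) + G)*(-38819 + m) = (-88 - 207889/118796)*(-38819 - 77597576) = -10661937/118796*(-77636395) = 827754352397115/118796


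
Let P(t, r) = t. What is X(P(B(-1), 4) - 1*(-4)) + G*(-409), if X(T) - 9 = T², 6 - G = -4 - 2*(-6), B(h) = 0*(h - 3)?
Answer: 843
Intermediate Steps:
B(h) = 0 (B(h) = 0*(-3 + h) = 0)
G = -2 (G = 6 - (-4 - 2*(-6)) = 6 - (-4 + 12) = 6 - 1*8 = 6 - 8 = -2)
X(T) = 9 + T²
X(P(B(-1), 4) - 1*(-4)) + G*(-409) = (9 + (0 - 1*(-4))²) - 2*(-409) = (9 + (0 + 4)²) + 818 = (9 + 4²) + 818 = (9 + 16) + 818 = 25 + 818 = 843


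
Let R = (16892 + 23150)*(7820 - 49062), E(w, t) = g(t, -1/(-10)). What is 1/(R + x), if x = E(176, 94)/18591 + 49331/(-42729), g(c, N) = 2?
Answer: -88263871/145760030313018751 ≈ -6.0554e-10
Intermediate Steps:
E(w, t) = 2
x = -101891907/88263871 (x = 2/18591 + 49331/(-42729) = 2*(1/18591) + 49331*(-1/42729) = 2/18591 - 49331/42729 = -101891907/88263871 ≈ -1.1544)
R = -1651412164 (R = 40042*(-41242) = -1651412164)
1/(R + x) = 1/(-1651412164 - 101891907/88263871) = 1/(-145760030313018751/88263871) = -88263871/145760030313018751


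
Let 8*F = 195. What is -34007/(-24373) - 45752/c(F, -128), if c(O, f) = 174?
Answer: -554598139/2120451 ≈ -261.55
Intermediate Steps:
F = 195/8 (F = (⅛)*195 = 195/8 ≈ 24.375)
-34007/(-24373) - 45752/c(F, -128) = -34007/(-24373) - 45752/174 = -34007*(-1/24373) - 45752*1/174 = 34007/24373 - 22876/87 = -554598139/2120451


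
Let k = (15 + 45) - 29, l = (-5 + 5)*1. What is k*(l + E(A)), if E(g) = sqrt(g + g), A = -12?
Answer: 62*I*sqrt(6) ≈ 151.87*I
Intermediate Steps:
l = 0 (l = 0*1 = 0)
k = 31 (k = 60 - 29 = 31)
E(g) = sqrt(2)*sqrt(g) (E(g) = sqrt(2*g) = sqrt(2)*sqrt(g))
k*(l + E(A)) = 31*(0 + sqrt(2)*sqrt(-12)) = 31*(0 + sqrt(2)*(2*I*sqrt(3))) = 31*(0 + 2*I*sqrt(6)) = 31*(2*I*sqrt(6)) = 62*I*sqrt(6)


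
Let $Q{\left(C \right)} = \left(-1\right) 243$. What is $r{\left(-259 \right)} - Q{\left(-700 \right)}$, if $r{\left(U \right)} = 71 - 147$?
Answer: $167$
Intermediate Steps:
$r{\left(U \right)} = -76$ ($r{\left(U \right)} = 71 - 147 = -76$)
$Q{\left(C \right)} = -243$
$r{\left(-259 \right)} - Q{\left(-700 \right)} = -76 - -243 = -76 + 243 = 167$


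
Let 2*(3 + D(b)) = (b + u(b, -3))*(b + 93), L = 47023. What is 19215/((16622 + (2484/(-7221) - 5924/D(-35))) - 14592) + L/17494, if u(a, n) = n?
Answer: 41020695710623/3381719017069 ≈ 12.130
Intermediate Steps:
D(b) = -3 + (-3 + b)*(93 + b)/2 (D(b) = -3 + ((b - 3)*(b + 93))/2 = -3 + ((-3 + b)*(93 + b))/2 = -3 + (-3 + b)*(93 + b)/2)
19215/((16622 + (2484/(-7221) - 5924/D(-35))) - 14592) + L/17494 = 19215/((16622 + (2484/(-7221) - 5924/(-285/2 + (½)*(-35)² + 45*(-35)))) - 14592) + 47023/17494 = 19215/((16622 + (2484*(-1/7221) - 5924/(-285/2 + (½)*1225 - 1575))) - 14592) + 47023*(1/17494) = 19215/((16622 + (-828/2407 - 5924/(-285/2 + 1225/2 - 1575))) - 14592) + 47023/17494 = 19215/((16622 + (-828/2407 - 5924/(-1105))) - 14592) + 47023/17494 = 19215/((16622 + (-828/2407 - 5924*(-1/1105))) - 14592) + 47023/17494 = 19215/((16622 + (-828/2407 + 5924/1105)) - 14592) + 47023/17494 = 19215/((16622 + 13344128/2659735) - 14592) + 47023/17494 = 19215/(44223459298/2659735 - 14592) + 47023/17494 = 19215/(5412606178/2659735) + 47023/17494 = 19215*(2659735/5412606178) + 47023/17494 = 7300972575/773229454 + 47023/17494 = 41020695710623/3381719017069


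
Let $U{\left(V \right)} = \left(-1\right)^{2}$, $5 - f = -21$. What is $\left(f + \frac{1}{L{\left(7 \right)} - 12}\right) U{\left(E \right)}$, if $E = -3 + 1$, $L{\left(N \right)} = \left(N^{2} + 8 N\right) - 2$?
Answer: $\frac{2367}{91} \approx 26.011$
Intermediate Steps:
$f = 26$ ($f = 5 - -21 = 5 + 21 = 26$)
$L{\left(N \right)} = -2 + N^{2} + 8 N$
$E = -2$
$U{\left(V \right)} = 1$
$\left(f + \frac{1}{L{\left(7 \right)} - 12}\right) U{\left(E \right)} = \left(26 + \frac{1}{\left(-2 + 7^{2} + 8 \cdot 7\right) - 12}\right) 1 = \left(26 + \frac{1}{\left(-2 + 49 + 56\right) - 12}\right) 1 = \left(26 + \frac{1}{103 - 12}\right) 1 = \left(26 + \frac{1}{91}\right) 1 = \frac{2367}{91} \cdot 1 = \frac{2367}{91}$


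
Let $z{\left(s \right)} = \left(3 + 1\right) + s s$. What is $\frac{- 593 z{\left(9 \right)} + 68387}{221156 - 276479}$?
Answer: $- \frac{222}{683} \approx -0.32504$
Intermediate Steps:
$z{\left(s \right)} = 4 + s^{2}$
$\frac{- 593 z{\left(9 \right)} + 68387}{221156 - 276479} = \frac{- 593 \left(4 + 9^{2}\right) + 68387}{221156 - 276479} = \frac{- 593 \left(4 + 81\right) + 68387}{-55323} = \left(\left(-593\right) 85 + 68387\right) \left(- \frac{1}{55323}\right) = \left(-50405 + 68387\right) \left(- \frac{1}{55323}\right) = 17982 \left(- \frac{1}{55323}\right) = - \frac{222}{683}$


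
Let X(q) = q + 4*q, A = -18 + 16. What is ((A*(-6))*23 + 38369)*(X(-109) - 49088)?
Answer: -1918067285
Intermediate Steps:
A = -2
X(q) = 5*q
((A*(-6))*23 + 38369)*(X(-109) - 49088) = (-2*(-6)*23 + 38369)*(5*(-109) - 49088) = (12*23 + 38369)*(-545 - 49088) = (276 + 38369)*(-49633) = 38645*(-49633) = -1918067285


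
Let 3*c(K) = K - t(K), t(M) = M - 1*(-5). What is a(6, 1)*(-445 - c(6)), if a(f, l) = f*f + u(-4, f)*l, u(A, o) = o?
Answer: -18620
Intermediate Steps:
t(M) = 5 + M (t(M) = M + 5 = 5 + M)
c(K) = -5/3 (c(K) = (K - (5 + K))/3 = (K + (-5 - K))/3 = (1/3)*(-5) = -5/3)
a(f, l) = f**2 + f*l (a(f, l) = f*f + f*l = f**2 + f*l)
a(6, 1)*(-445 - c(6)) = (6*(6 + 1))*(-445 - 1*(-5/3)) = (6*7)*(-445 + 5/3) = 42*(-1330/3) = -18620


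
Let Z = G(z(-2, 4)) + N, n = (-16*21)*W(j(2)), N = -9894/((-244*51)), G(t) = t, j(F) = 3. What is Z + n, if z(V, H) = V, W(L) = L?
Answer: -123123/122 ≈ -1009.2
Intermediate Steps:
N = 97/122 (N = -9894/(-12444) = -9894*(-1/12444) = 97/122 ≈ 0.79508)
n = -1008 (n = -16*21*3 = -336*3 = -1008)
Z = -147/122 (Z = -2 + 97/122 = -147/122 ≈ -1.2049)
Z + n = -147/122 - 1008 = -123123/122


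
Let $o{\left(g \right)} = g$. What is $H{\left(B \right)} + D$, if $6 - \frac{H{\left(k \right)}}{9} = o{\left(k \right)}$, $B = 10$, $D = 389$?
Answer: $353$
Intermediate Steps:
$H{\left(k \right)} = 54 - 9 k$
$H{\left(B \right)} + D = \left(54 - 90\right) + 389 = -36 + 389 = 353$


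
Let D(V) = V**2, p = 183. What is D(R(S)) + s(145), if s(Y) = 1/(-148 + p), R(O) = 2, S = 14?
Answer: 141/35 ≈ 4.0286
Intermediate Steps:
s(Y) = 1/35 (s(Y) = 1/(-148 + 183) = 1/35)
D(R(S)) + s(145) = 2**2 + 1/35 = 4 + 1/35 = 141/35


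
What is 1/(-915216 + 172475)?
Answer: -1/742741 ≈ -1.3464e-6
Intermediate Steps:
1/(-915216 + 172475) = 1/(-742741) = -1/742741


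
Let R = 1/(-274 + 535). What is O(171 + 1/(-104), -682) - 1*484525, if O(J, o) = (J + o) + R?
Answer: -13165817341/27144 ≈ -4.8504e+5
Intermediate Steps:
R = 1/261 ≈ 0.0038314
O(J, o) = 1/261 + J + o (O(J, o) = (J + o) + 1/261 = 1/261 + J + o)
O(171 + 1/(-104), -682) - 1*484525 = (1/261 + (171 + 1/(-104)) - 682) - 1*484525 = (1/261 + (171 - 1/104) - 682) - 484525 = (1/261 + 17783/104 - 682) - 484525 = -13870741/27144 - 484525 = -13165817341/27144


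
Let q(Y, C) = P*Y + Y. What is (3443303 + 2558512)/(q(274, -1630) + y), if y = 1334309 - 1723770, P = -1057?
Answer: -1200363/135761 ≈ -8.8417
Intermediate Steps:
q(Y, C) = -1056*Y (q(Y, C) = -1057*Y + Y = -1056*Y)
y = -389461
(3443303 + 2558512)/(q(274, -1630) + y) = (3443303 + 2558512)/(-1056*274 - 389461) = 6001815/(-289344 - 389461) = 6001815/(-678805) = 6001815*(-1/678805) = -1200363/135761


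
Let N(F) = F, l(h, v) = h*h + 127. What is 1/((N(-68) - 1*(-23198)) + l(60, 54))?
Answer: 1/26857 ≈ 3.7234e-5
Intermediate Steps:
l(h, v) = 127 + h² (l(h, v) = h² + 127 = 127 + h²)
1/((N(-68) - 1*(-23198)) + l(60, 54)) = 1/((-68 - 1*(-23198)) + (127 + 60²)) = 1/((-68 + 23198) + (127 + 3600)) = 1/(23130 + 3727) = 1/26857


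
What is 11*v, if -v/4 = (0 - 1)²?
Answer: -44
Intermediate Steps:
v = -4 (v = -4*(0 - 1)² = -4*(-1)² = -4*1 = -4)
11*v = 11*(-4) = -44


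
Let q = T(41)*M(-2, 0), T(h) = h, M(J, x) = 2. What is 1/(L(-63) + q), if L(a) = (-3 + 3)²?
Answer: 1/82 ≈ 0.012195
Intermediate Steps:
L(a) = 0 (L(a) = 0² = 0)
q = 82 (q = 41*2 = 82)
1/(L(-63) + q) = 1/(0 + 82) = 1/82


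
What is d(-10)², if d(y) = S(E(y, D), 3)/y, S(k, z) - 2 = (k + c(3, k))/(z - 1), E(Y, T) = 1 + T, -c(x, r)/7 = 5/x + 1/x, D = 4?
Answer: 1/16 ≈ 0.062500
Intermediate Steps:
c(x, r) = -42/x (c(x, r) = -7*(5/x + 1/x) = -42/x)
S(k, z) = 2 + (-14 + k)/(-1 + z) (S(k, z) = 2 + (k - 42/3)/(z - 1) = 2 + (k - 42*⅓)/(-1 + z) = 2 + (k - 14)/(-1 + z) = 2 + (-14 + k)/(-1 + z))
d(y) = -5/(2*y) (d(y) = ((-16 + (1 + 4) + 2*3)/(-1 + 3))/y = ((-16 + 5 + 6)/2)/y = ((½)*(-5))/y = -5/(2*y))
d(-10)² = (-5/2/(-10))² = (-5/2*(-⅒))² = (¼)² = 1/16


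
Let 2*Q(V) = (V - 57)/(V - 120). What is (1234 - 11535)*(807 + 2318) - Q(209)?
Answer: -2864965701/89 ≈ -3.2191e+7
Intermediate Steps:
Q(V) = (-57 + V)/(2*(-120 + V)) (Q(V) = ((V - 57)/(V - 120))/2 = ((-57 + V)/(-120 + V))/2 = (-57 + V)/(2*(-120 + V)))
(1234 - 11535)*(807 + 2318) - Q(209) = (1234 - 11535)*(807 + 2318) - (-57 + 209)/(2*(-120 + 209)) = -10301*3125 - 152/(2*89) = -32190625 - 152/(2*89) = -32190625 - 1*76/89 = -32190625 - 76/89 = -2864965701/89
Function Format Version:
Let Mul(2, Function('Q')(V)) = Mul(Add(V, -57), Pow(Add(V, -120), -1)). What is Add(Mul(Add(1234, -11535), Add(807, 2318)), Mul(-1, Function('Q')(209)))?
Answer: Rational(-2864965701, 89) ≈ -3.2191e+7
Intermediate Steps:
Function('Q')(V) = Mul(Rational(1, 2), Pow(Add(-120, V), -1), Add(-57, V)) (Function('Q')(V) = Mul(Rational(1, 2), Mul(Add(V, -57), Pow(Add(V, -120), -1))) = Mul(Rational(1, 2), Mul(Add(-57, V), Pow(Add(-120, V), -1))) = Mul(Rational(1, 2), Mul(Pow(Add(-120, V), -1), Add(-57, V))) = Mul(Rational(1, 2), Pow(Add(-120, V), -1), Add(-57, V)))
Add(Mul(Add(1234, -11535), Add(807, 2318)), Mul(-1, Function('Q')(209))) = Add(Mul(Add(1234, -11535), Add(807, 2318)), Mul(-1, Mul(Rational(1, 2), Pow(Add(-120, 209), -1), Add(-57, 209)))) = Add(Mul(-10301, 3125), Mul(-1, Mul(Rational(1, 2), Pow(89, -1), 152))) = Add(-32190625, Mul(-1, Mul(Rational(1, 2), Rational(1, 89), 152))) = Add(-32190625, Mul(-1, Rational(76, 89))) = Add(-32190625, Rational(-76, 89)) = Rational(-2864965701, 89)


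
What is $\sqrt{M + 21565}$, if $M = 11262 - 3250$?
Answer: $\sqrt{29577} \approx 171.98$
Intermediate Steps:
$M = 8012$
$\sqrt{M + 21565} = \sqrt{8012 + 21565} = \sqrt{29577}$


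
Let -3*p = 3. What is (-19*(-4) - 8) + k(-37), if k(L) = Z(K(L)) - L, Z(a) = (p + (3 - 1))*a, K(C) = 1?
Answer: 106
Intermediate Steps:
p = -1 (p = -⅓*3 = -1)
Z(a) = a (Z(a) = (-1 + (3 - 1))*a = (-1 + 2)*a = 1*a = a)
k(L) = 1 - L
(-19*(-4) - 8) + k(-37) = (-19*(-4) - 8) + (1 - 1*(-37)) = (76 - 8) + (1 + 37) = 68 + 38 = 106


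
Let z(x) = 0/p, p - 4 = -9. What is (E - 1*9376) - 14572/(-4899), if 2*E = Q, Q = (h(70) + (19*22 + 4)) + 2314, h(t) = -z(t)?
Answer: -39216620/4899 ≈ -8005.0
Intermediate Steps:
p = -5 (p = 4 - 9 = -5)
z(x) = 0 (z(x) = 0/(-5) = 0*(-⅕) = 0)
h(t) = 0 (h(t) = -1*0 = 0)
Q = 2736 (Q = (0 + (19*22 + 4)) + 2314 = (0 + (418 + 4)) + 2314 = (0 + 422) + 2314 = 422 + 2314 = 2736)
E = 1368 (E = (½)*2736 = 1368)
(E - 1*9376) - 14572/(-4899) = (1368 - 1*9376) - 14572/(-4899) = (1368 - 9376) - 14572*(-1)/4899 = -8008 - 1*(-14572/4899) = -8008 + 14572/4899 = -39216620/4899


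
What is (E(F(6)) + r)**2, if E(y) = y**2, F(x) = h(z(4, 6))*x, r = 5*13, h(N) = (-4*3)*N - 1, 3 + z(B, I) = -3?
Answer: 32957134681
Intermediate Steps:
z(B, I) = -6 (z(B, I) = -3 - 3 = -6)
h(N) = -1 - 12*N (h(N) = -12*N - 1 = -1 - 12*N)
r = 65
F(x) = 71*x (F(x) = (-1 - 12*(-6))*x = (-1 + 72)*x = 71*x)
(E(F(6)) + r)**2 = ((71*6)**2 + 65)**2 = (426**2 + 65)**2 = (181476 + 65)**2 = 181541**2 = 32957134681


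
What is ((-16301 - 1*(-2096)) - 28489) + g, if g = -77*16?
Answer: -43926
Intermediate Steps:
g = -1232
((-16301 - 1*(-2096)) - 28489) + g = ((-16301 - 1*(-2096)) - 28489) - 1232 = ((-16301 + 2096) - 28489) - 1232 = (-14205 - 28489) - 1232 = -42694 - 1232 = -43926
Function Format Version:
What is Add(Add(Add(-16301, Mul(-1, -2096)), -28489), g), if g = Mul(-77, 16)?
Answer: -43926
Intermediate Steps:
g = -1232
Add(Add(Add(-16301, Mul(-1, -2096)), -28489), g) = Add(Add(Add(-16301, Mul(-1, -2096)), -28489), -1232) = Add(Add(Add(-16301, 2096), -28489), -1232) = Add(Add(-14205, -28489), -1232) = Add(-42694, -1232) = -43926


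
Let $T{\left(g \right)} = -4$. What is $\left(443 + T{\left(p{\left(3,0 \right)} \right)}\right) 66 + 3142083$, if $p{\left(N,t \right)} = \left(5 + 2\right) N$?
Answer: $3171057$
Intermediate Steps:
$p{\left(N,t \right)} = 7 N$
$\left(443 + T{\left(p{\left(3,0 \right)} \right)}\right) 66 + 3142083 = \left(443 - 4\right) 66 + 3142083 = 439 \cdot 66 + 3142083 = 28974 + 3142083 = 3171057$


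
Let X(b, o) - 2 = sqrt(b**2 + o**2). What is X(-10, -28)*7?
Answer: 14 + 14*sqrt(221) ≈ 222.13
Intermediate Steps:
X(b, o) = 2 + sqrt(b**2 + o**2)
X(-10, -28)*7 = (2 + sqrt((-10)**2 + (-28)**2))*7 = (2 + sqrt(100 + 784))*7 = (2 + sqrt(884))*7 = (2 + 2*sqrt(221))*7 = 14 + 14*sqrt(221)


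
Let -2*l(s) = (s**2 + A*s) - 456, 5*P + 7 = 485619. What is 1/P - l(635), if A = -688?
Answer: -8282355461/485612 ≈ -17056.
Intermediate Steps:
P = 485612/5 (P = -7/5 + (1/5)*485619 = -7/5 + 485619/5 = 485612/5 ≈ 97122.)
l(s) = 228 + 344*s - s**2/2 (l(s) = -((s**2 - 688*s) - 456)/2 = -(-456 + s**2 - 688*s)/2 = 228 + 344*s - s**2/2)
1/P - l(635) = 1/(485612/5) - (228 + 344*635 - 1/2*635**2) = 5/485612 - (228 + 218440 - 1/2*403225) = 5/485612 - (228 + 218440 - 403225/2) = 5/485612 - 1*34111/2 = 5/485612 - 34111/2 = -8282355461/485612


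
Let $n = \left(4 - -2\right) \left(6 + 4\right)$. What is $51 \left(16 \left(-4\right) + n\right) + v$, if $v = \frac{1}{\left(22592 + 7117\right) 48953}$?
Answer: $- \frac{296686314107}{1454344677} \approx -204.0$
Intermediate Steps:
$n = 60$ ($n = \left(4 + 2\right) 10 = 6 \cdot 10 = 60$)
$v = \frac{1}{1454344677}$ ($v = \frac{1}{29709} \cdot \frac{1}{48953} = \frac{1}{1454344677} \approx 6.8759 \cdot 10^{-10}$)
$51 \left(16 \left(-4\right) + n\right) + v = 51 \left(16 \left(-4\right) + 60\right) + \frac{1}{1454344677} = 51 \left(-64 + 60\right) + \frac{1}{1454344677} = 51 \left(-4\right) + \frac{1}{1454344677} = -204 + \frac{1}{1454344677} = - \frac{296686314107}{1454344677}$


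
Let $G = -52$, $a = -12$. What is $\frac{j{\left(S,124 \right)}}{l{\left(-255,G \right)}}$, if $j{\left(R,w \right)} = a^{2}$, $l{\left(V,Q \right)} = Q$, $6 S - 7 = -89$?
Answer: $- \frac{36}{13} \approx -2.7692$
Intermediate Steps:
$S = - \frac{41}{3}$ ($S = \frac{7}{6} + \frac{1}{6} \left(-89\right) = \frac{7}{6} - \frac{89}{6} = - \frac{41}{3} \approx -13.667$)
$j{\left(R,w \right)} = 144$ ($j{\left(R,w \right)} = \left(-12\right)^{2} = 144$)
$\frac{j{\left(S,124 \right)}}{l{\left(-255,G \right)}} = \frac{144}{-52} = 144 \left(- \frac{1}{52}\right) = - \frac{36}{13}$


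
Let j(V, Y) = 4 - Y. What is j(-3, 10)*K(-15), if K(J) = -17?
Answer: 102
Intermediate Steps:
j(-3, 10)*K(-15) = (4 - 1*10)*(-17) = (4 - 10)*(-17) = -6*(-17) = 102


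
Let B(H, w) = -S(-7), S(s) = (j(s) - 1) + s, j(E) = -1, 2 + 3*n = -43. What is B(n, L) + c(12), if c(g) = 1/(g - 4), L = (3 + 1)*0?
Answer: 73/8 ≈ 9.1250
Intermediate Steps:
L = 0 (L = 4*0 = 0)
n = -15 (n = -⅔ + (⅓)*(-43) = -⅔ - 43/3 = -15)
S(s) = -2 + s (S(s) = (-1 - 1) + s = -2 + s)
B(H, w) = 9 (B(H, w) = -(-2 - 7) = -1*(-9) = 9)
c(g) = 1/(-4 + g)
B(n, L) + c(12) = 9 + 1/(-4 + 12) = 9 + 1/8 = 9 + ⅛ = 73/8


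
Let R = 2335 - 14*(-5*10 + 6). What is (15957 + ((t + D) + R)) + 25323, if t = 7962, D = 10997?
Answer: 63190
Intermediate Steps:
R = 2951 (R = 2335 - 14*(-50 + 6) = 2335 - 14*(-44) = 2335 - 1*(-616) = 2335 + 616 = 2951)
(15957 + ((t + D) + R)) + 25323 = (15957 + ((7962 + 10997) + 2951)) + 25323 = (15957 + (18959 + 2951)) + 25323 = (15957 + 21910) + 25323 = 37867 + 25323 = 63190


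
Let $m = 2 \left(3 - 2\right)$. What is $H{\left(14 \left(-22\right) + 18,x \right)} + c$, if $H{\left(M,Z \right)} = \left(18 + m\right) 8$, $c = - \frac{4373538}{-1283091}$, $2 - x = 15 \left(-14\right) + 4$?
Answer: $\frac{69889366}{427697} \approx 163.41$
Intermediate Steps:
$m = 2$ ($m = 2 \cdot 1 = 2$)
$x = 208$ ($x = 2 - \left(15 \left(-14\right) + 4\right) = 2 - \left(-210 + 4\right) = 2 - -206 = 2 + 206 = 208$)
$c = \frac{1457846}{427697}$ ($c = \left(-4373538\right) \left(- \frac{1}{1283091}\right) = \frac{1457846}{427697} \approx 3.4086$)
$H{\left(M,Z \right)} = 160$ ($H{\left(M,Z \right)} = \left(18 + 2\right) 8 = 20 \cdot 8 = 160$)
$H{\left(14 \left(-22\right) + 18,x \right)} + c = 160 + \frac{1457846}{427697} = \frac{69889366}{427697}$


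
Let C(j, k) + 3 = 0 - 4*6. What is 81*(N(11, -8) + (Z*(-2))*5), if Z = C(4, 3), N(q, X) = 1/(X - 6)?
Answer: 306099/14 ≈ 21864.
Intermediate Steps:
N(q, X) = 1/(-6 + X)
C(j, k) = -27 (C(j, k) = -3 + (0 - 4*6) = -3 + (0 - 24) = -3 - 24 = -27)
Z = -27
81*(N(11, -8) + (Z*(-2))*5) = 81*(1/(-6 - 8) - 27*(-2)*5) = 81*(1/(-14) + 54*5) = 81*(-1/14 + 270) = 81*(3779/14) = 306099/14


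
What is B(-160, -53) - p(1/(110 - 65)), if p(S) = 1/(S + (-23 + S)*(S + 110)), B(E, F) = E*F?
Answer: 43411572745/5119289 ≈ 8480.0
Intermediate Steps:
p(S) = 1/(S + (-23 + S)*(110 + S))
B(-160, -53) - p(1/(110 - 65)) = -160*(-53) - 1/(-2530 + (1/(110 - 65))² + 88/(110 - 65)) = 8480 - 1/(-2530 + (1/45)² + 88/45) = 8480 - 1/(-2530 + (1/45)² + 88*(1/45)) = 8480 - 1/(-2530 + 1/2025 + 88/45) = 8480 - 1/(-5119289/2025) = 8480 - 1*(-2025/5119289) = 8480 + 2025/5119289 = 43411572745/5119289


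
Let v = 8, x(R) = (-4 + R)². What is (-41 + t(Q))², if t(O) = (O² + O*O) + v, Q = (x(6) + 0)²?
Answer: 229441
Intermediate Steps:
Q = 16 (Q = ((-4 + 6)² + 0)² = (2² + 0)² = (4 + 0)² = 4² = 16)
t(O) = 8 + 2*O² (t(O) = (O² + O*O) + 8 = (O² + O²) + 8 = 2*O² + 8 = 8 + 2*O²)
(-41 + t(Q))² = (-41 + (8 + 2*16²))² = (-41 + (8 + 2*256))² = (-41 + (8 + 512))² = (-41 + 520)² = 479² = 229441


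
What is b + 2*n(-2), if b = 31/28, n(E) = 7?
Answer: 423/28 ≈ 15.107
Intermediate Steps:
b = 31/28 (b = 31*(1/28) = 31/28 ≈ 1.1071)
b + 2*n(-2) = 31/28 + 2*7 = 31/28 + 14 = 423/28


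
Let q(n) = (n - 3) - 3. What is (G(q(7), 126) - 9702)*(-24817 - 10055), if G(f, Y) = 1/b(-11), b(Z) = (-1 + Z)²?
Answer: 2029967411/6 ≈ 3.3833e+8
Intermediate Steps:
q(n) = -6 + n (q(n) = (-3 + n) - 3 = -6 + n)
G(f, Y) = 1/144 (G(f, Y) = 1/((-1 - 11)²) = 1/((-12)²) = 1/144)
(G(q(7), 126) - 9702)*(-24817 - 10055) = (1/144 - 9702)*(-24817 - 10055) = -1397087/144*(-34872) = 2029967411/6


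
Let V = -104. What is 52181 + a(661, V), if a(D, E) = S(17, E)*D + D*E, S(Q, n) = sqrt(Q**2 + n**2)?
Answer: -16563 + 661*sqrt(11105) ≈ 53093.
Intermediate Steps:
a(D, E) = D*E + D*sqrt(289 + E**2) (a(D, E) = sqrt(17**2 + E**2)*D + D*E = sqrt(289 + E**2)*D + D*E = D*sqrt(289 + E**2) + D*E = D*E + D*sqrt(289 + E**2))
52181 + a(661, V) = 52181 + 661*(-104 + sqrt(289 + (-104)**2)) = 52181 + 661*(-104 + sqrt(289 + 10816)) = 52181 + 661*(-104 + sqrt(11105)) = 52181 + (-68744 + 661*sqrt(11105)) = -16563 + 661*sqrt(11105)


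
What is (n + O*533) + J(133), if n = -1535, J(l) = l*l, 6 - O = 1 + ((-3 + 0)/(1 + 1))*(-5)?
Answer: 29643/2 ≈ 14822.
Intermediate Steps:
O = -5/2 (O = 6 - (1 + ((-3 + 0)/(1 + 1))*(-5)) = 6 - (1 - 3/2*(-5)) = 6 - (1 + 15/2) = 6 - 1*17/2 = 6 - 17/2 = -5/2 ≈ -2.5000)
J(l) = l²
(n + O*533) + J(133) = (-1535 - 5/2*533) + 133² = (-1535 - 2665/2) + 17689 = -5735/2 + 17689 = 29643/2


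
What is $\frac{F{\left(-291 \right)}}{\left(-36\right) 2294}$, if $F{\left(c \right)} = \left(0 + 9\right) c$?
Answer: $\frac{291}{9176} \approx 0.031713$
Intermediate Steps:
$F{\left(c \right)} = 9 c$
$\frac{F{\left(-291 \right)}}{\left(-36\right) 2294} = \frac{9 \left(-291\right)}{\left(-36\right) 2294} = - \frac{2619}{-82584} = \left(-2619\right) \left(- \frac{1}{82584}\right) = \frac{291}{9176}$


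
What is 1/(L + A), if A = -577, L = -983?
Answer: -1/1560 ≈ -0.00064103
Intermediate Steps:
1/(L + A) = 1/(-983 - 577) = 1/(-1560) = -1/1560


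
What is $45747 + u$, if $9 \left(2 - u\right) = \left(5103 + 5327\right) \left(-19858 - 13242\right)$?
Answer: $\frac{345644741}{9} \approx 3.8405 \cdot 10^{7}$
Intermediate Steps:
$u = \frac{345233018}{9}$ ($u = 2 - \frac{\left(5103 + 5327\right) \left(-19858 - 13242\right)}{9} = 2 - \frac{10430 \left(-33100\right)}{9} = 2 - - \frac{345233000}{9} = 2 + \frac{345233000}{9} = \frac{345233018}{9} \approx 3.8359 \cdot 10^{7}$)
$45747 + u = 45747 + \frac{345233018}{9} = \frac{345644741}{9}$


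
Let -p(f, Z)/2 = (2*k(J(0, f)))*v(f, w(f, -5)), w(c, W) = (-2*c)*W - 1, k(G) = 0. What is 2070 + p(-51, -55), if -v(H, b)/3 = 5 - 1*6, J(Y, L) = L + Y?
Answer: 2070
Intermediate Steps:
w(c, W) = -1 - 2*W*c (w(c, W) = -2*W*c - 1 = -1 - 2*W*c)
v(H, b) = 3 (v(H, b) = -3*(5 - 1*6) = -3*(5 - 6) = -3*(-1) = 3)
p(f, Z) = 0 (p(f, Z) = -2*2*0*3 = -0*3 = -2*0 = 0)
2070 + p(-51, -55) = 2070 + 0 = 2070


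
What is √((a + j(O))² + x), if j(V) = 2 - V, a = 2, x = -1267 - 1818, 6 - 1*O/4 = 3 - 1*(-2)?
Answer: I*√3085 ≈ 55.543*I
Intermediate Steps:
O = 4 (O = 24 - 4*(3 - 1*(-2)) = 24 - 4*(3 + 2) = 24 - 4*5 = 24 - 20 = 4)
x = -3085
√((a + j(O))² + x) = √((2 + (2 - 1*4))² - 3085) = √((2 + (2 - 4))² - 3085) = √((2 - 2)² - 3085) = √(0² - 3085) = √(0 - 3085) = √(-3085) = I*√3085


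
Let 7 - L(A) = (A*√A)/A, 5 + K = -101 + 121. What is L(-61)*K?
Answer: 105 - 15*I*√61 ≈ 105.0 - 117.15*I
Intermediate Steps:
K = 15 (K = -5 + (-101 + 121) = -5 + 20 = 15)
L(A) = 7 - √A (L(A) = 7 - A*√A/A = 7 - A^(3/2)/A = 7 - √A)
L(-61)*K = (7 - √(-61))*15 = (7 - I*√61)*15 = 105 - 15*I*√61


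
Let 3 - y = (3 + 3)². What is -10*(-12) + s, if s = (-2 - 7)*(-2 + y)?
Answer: 435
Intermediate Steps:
y = -33 (y = 3 - (3 + 3)² = 3 - 1*6² = 3 - 1*36 = 3 - 36 = -33)
s = 315 (s = (-2 - 7)*(-2 - 33) = -9*(-35) = 315)
-10*(-12) + s = -10*(-12) + 315 = 120 + 315 = 435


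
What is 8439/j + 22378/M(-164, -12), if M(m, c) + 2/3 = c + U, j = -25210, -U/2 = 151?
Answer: -425103639/5949560 ≈ -71.451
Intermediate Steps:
U = -302 (U = -2*151 = -302)
M(m, c) = -908/3 + c (M(m, c) = -⅔ + (c - 302) = -⅔ + (-302 + c) = -908/3 + c)
8439/j + 22378/M(-164, -12) = 8439/(-25210) + 22378/(-908/3 - 12) = 8439*(-1/25210) + 22378/(-944/3) = -8439/25210 + 22378*(-3/944) = -8439/25210 - 33567/472 = -425103639/5949560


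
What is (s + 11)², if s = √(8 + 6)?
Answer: (11 + √14)² ≈ 217.32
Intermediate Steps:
s = √14 ≈ 3.7417
(s + 11)² = (√14 + 11)² = (11 + √14)²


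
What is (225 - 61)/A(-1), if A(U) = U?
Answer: -164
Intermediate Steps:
(225 - 61)/A(-1) = (225 - 61)/(-1) = 164*(-1) = -164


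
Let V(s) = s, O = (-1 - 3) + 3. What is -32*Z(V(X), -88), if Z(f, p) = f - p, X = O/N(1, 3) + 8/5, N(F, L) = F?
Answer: -14176/5 ≈ -2835.2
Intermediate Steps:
O = -1 (O = -4 + 3 = -1)
X = ⅗ (X = -1/1 + 8/5 = -1*1 + 8*(⅕) = -1 + 8/5 = ⅗ ≈ 0.60000)
-32*Z(V(X), -88) = -32*(⅗ - 1*(-88)) = -32*(⅗ + 88) = -32*443/5 = -14176/5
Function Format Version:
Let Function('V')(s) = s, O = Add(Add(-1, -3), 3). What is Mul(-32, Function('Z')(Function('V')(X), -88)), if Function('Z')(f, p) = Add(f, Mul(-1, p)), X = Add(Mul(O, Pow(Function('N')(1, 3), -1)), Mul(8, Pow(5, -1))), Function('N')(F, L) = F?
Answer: Rational(-14176, 5) ≈ -2835.2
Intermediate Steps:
O = -1 (O = Add(-4, 3) = -1)
X = Rational(3, 5) (X = Add(Mul(-1, Pow(1, -1)), Mul(8, Pow(5, -1))) = Add(Mul(-1, 1), Mul(8, Rational(1, 5))) = Add(-1, Rational(8, 5)) = Rational(3, 5) ≈ 0.60000)
Mul(-32, Function('Z')(Function('V')(X), -88)) = Mul(-32, Add(Rational(3, 5), Mul(-1, -88))) = Mul(-32, Add(Rational(3, 5), 88)) = Mul(-32, Rational(443, 5)) = Rational(-14176, 5)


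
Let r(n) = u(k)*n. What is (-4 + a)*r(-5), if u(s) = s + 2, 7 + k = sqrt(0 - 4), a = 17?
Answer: 325 - 130*I ≈ 325.0 - 130.0*I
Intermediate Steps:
k = -7 + 2*I (k = -7 + sqrt(0 - 4) = -7 + sqrt(-4) = -7 + 2*I ≈ -7.0 + 2.0*I)
u(s) = 2 + s
r(n) = n*(-5 + 2*I) (r(n) = (2 + (-7 + 2*I))*n = (-5 + 2*I)*n = n*(-5 + 2*I))
(-4 + a)*r(-5) = (-4 + 17)*(-5*(-5 + 2*I)) = 13*(25 - 10*I) = 325 - 130*I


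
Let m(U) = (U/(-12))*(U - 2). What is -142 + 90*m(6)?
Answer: -322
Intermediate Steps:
m(U) = -U*(-2 + U)/12 (m(U) = (U*(-1/12))*(-2 + U) = (-U/12)*(-2 + U) = -U*(-2 + U)/12)
-142 + 90*m(6) = -142 + 90*((1/12)*6*(2 - 1*6)) = -142 + 90*((1/12)*6*(2 - 6)) = -142 + 90*((1/12)*6*(-4)) = -142 + 90*(-2) = -142 - 180 = -322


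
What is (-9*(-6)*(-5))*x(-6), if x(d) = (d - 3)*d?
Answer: -14580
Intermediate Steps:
x(d) = d*(-3 + d) (x(d) = (-3 + d)*d = d*(-3 + d))
(-9*(-6)*(-5))*x(-6) = (-9*(-6)*(-5))*(-6*(-3 - 6)) = (54*(-5))*(-6*(-9)) = -270*54 = -14580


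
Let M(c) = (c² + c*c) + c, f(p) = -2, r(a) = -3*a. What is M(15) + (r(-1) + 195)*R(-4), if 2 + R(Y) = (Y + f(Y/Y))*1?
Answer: -1119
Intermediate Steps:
M(c) = c + 2*c² (M(c) = (c² + c²) + c = 2*c² + c = c + 2*c²)
R(Y) = -4 + Y (R(Y) = -2 + (Y - 2)*1 = -2 + (-2 + Y)*1 = -2 + (-2 + Y) = -4 + Y)
M(15) + (r(-1) + 195)*R(-4) = 15*(1 + 2*15) + (-3*(-1) + 195)*(-4 - 4) = 15*(1 + 30) + (3 + 195)*(-8) = 15*31 + 198*(-8) = 465 - 1584 = -1119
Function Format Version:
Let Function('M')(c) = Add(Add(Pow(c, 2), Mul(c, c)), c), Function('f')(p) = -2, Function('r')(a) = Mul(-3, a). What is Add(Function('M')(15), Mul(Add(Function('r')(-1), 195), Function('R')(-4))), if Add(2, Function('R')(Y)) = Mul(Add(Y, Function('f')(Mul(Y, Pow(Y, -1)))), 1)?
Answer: -1119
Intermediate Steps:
Function('M')(c) = Add(c, Mul(2, Pow(c, 2))) (Function('M')(c) = Add(Add(Pow(c, 2), Pow(c, 2)), c) = Add(Mul(2, Pow(c, 2)), c) = Add(c, Mul(2, Pow(c, 2))))
Function('R')(Y) = Add(-4, Y) (Function('R')(Y) = Add(-2, Mul(Add(Y, -2), 1)) = Add(-2, Mul(Add(-2, Y), 1)) = Add(-2, Add(-2, Y)) = Add(-4, Y))
Add(Function('M')(15), Mul(Add(Function('r')(-1), 195), Function('R')(-4))) = Add(Mul(15, Add(1, Mul(2, 15))), Mul(Add(Mul(-3, -1), 195), Add(-4, -4))) = Add(Mul(15, Add(1, 30)), Mul(Add(3, 195), -8)) = Add(Mul(15, 31), Mul(198, -8)) = Add(465, -1584) = -1119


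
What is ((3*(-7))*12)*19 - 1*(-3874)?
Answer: -914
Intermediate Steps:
((3*(-7))*12)*19 - 1*(-3874) = -21*12*19 + 3874 = -252*19 + 3874 = -4788 + 3874 = -914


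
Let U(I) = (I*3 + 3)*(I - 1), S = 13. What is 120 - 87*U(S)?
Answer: -43728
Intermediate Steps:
U(I) = (-1 + I)*(3 + 3*I) (U(I) = (3*I + 3)*(-1 + I) = (3 + 3*I)*(-1 + I) = (-1 + I)*(3 + 3*I))
120 - 87*U(S) = 120 - 87*(-3 + 3*13²) = 120 - 87*(-3 + 3*169) = 120 - 87*(-3 + 507) = 120 - 87*504 = 120 - 43848 = -43728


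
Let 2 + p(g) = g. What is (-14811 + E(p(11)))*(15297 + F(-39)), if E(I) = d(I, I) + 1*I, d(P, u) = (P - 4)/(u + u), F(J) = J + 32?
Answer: -2036864995/9 ≈ -2.2632e+8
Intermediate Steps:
p(g) = -2 + g
F(J) = 32 + J
d(P, u) = (-4 + P)/(2*u) (d(P, u) = (-4 + P)/((2*u)) = (-4 + P)*(1/(2*u)) = (-4 + P)/(2*u))
E(I) = I + (-4 + I)/(2*I) (E(I) = (-4 + I)/(2*I) + 1*I = (-4 + I)/(2*I) + I = I + (-4 + I)/(2*I))
(-14811 + E(p(11)))*(15297 + F(-39)) = (-14811 + (½ + (-2 + 11) - 2/(-2 + 11)))*(15297 + (32 - 39)) = (-14811 + (½ + 9 - 2/9))*(15297 - 7) = (-14811 + (½ + 9 - 2*⅑))*15290 = (-14811 + (½ + 9 - 2/9))*15290 = (-14811 + 167/18)*15290 = -266431/18*15290 = -2036864995/9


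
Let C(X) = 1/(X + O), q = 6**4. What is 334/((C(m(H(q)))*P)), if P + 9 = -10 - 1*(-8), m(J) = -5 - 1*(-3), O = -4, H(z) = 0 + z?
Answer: 2004/11 ≈ 182.18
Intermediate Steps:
q = 1296
H(z) = z
m(J) = -2 (m(J) = -5 + 3 = -2)
P = -11 (P = -9 + (-10 - 1*(-8)) = -9 + (-10 + 8) = -9 - 2 = -11)
C(X) = 1/(-4 + X) (C(X) = 1/(X - 4) = 1/(-4 + X))
334/((C(m(H(q)))*P)) = 334/((-11/(-4 - 2))) = 334/((-11/(-6))) = 334/((-1/6*(-11))) = 334/(11/6) = 334*(6/11) = 2004/11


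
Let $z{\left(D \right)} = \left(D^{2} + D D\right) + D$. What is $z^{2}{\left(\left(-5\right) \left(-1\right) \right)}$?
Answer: $3025$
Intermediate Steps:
$z{\left(D \right)} = D + 2 D^{2}$ ($z{\left(D \right)} = \left(D^{2} + D^{2}\right) + D = 2 D^{2} + D = D + 2 D^{2}$)
$z^{2}{\left(\left(-5\right) \left(-1\right) \right)} = \left(\left(-5\right) \left(-1\right) \left(1 + 2 \left(\left(-5\right) \left(-1\right)\right)\right)\right)^{2} = \left(5 \left(1 + 2 \cdot 5\right)\right)^{2} = \left(5 \left(1 + 10\right)\right)^{2} = \left(5 \cdot 11\right)^{2} = 55^{2} = 3025$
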